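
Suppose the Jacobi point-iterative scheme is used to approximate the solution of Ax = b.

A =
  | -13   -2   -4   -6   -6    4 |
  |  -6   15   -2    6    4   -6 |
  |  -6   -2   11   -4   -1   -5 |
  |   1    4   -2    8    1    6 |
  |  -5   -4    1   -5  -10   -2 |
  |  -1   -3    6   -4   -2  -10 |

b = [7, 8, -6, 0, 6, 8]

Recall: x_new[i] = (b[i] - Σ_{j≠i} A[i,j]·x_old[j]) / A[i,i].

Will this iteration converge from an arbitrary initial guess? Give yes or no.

Diagonal D = diag(-13, 15, 11, 8, -10, -10); L, U strict lower/upper.
Jacobi T = -D⁻¹(L+U): T[1,2] = -(-2)/(15) = +0.1333; T[1,1] = 0.
  T[0,:] = [+0.0000 -0.1538 -0.3077 -0.4615 -0.4615 +0.3077]
  T[1,:] = [+0.4000 +0.0000 +0.1333 -0.4000 -0.2667 +0.4000]
  T[2,:] = [+0.5455 +0.1818 +0.0000 +0.3636 +0.0909 +0.4545]
  T[3,:] = [-0.1250 -0.5000 +0.2500 +0.0000 -0.1250 -0.7500]
  T[4,:] = [-0.5000 -0.4000 +0.1000 -0.5000 +0.0000 -0.2000]
  T[5,:] = [-0.1000 -0.3000 +0.6000 -0.4000 -0.2000 +0.0000]
|eigenvalues of T|: 1.1983, 0.7890, 0.3789, 0.3789, 0.3586, 0.3586.
ρ(T) = max|λ| = 1.1983; 1.1983 > 1, so it fails to converge.

no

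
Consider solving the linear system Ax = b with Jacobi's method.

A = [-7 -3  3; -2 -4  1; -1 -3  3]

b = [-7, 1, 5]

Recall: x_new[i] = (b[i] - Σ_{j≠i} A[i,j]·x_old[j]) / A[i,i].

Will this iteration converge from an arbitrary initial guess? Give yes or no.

yes

Split A = D + L + U, D = diag(-7, -4, 3).
T_J = -D⁻¹(L+U): T[1,2] = -(1)/(-4) = +0.2500; T[1,1] = 0.
  T[0,:] = [+0.0000, -0.4286, +0.4286]
  T[1,:] = [-0.5000, +0.0000, +0.2500]
  T[2,:] = [+0.3333, +1.0000, +0.0000]
|λ(T)| sorted: 0.9351, 0.5170, 0.5170.
ρ = 0.9351; 0.9351 < 1: convergent.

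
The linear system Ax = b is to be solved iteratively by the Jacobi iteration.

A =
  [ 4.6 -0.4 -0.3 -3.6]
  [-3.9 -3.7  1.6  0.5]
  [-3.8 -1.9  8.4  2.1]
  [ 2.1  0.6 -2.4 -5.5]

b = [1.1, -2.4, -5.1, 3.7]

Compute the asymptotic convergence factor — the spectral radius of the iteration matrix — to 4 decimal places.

Write A = D+L+U with D = diag(4.6, -3.7, 8.4, -5.5).
Jacobi T = -D⁻¹(L+U): T[2,1] = -(-1.9)/(8.4) = +0.2262; T[2,2] = 0.
  T[0,:] = [+0.0000  +0.0870  +0.0652  +0.7826]
  T[1,:] = [-1.0541  +0.0000  +0.4324  +0.1351]
  T[2,:] = [+0.4524  +0.2262  +0.0000  -0.2500]
  T[3,:] = [+0.3818  +0.1091  -0.4364  +0.0000]
|λ(T)| sorted: 0.9175, 0.4730, 0.4162, 0.4162.
spectral radius ρ = 0.9175; 0.9175 < 1, so it converges for any x₀.

0.9175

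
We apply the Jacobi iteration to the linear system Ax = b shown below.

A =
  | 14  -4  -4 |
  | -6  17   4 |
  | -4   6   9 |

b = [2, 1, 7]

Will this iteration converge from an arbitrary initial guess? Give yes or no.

yes

A = D + L + U where D = diag(14, 17, 9).
Jacobi T = -D⁻¹(L+U): T[2,0] = -(-4)/(9) = +0.4444; T[2,2] = 0.
  T[0,:] = [+0.0000 +0.2857 +0.2857]
  T[1,:] = [+0.3529 +0.0000 -0.2353]
  T[2,:] = [+0.4444 -0.6667 +0.0000]
eigenvalue magnitudes: 0.7207, 0.3671, 0.3671.
ρ = 0.7207; 0.7207 < 1 ⇒ converges.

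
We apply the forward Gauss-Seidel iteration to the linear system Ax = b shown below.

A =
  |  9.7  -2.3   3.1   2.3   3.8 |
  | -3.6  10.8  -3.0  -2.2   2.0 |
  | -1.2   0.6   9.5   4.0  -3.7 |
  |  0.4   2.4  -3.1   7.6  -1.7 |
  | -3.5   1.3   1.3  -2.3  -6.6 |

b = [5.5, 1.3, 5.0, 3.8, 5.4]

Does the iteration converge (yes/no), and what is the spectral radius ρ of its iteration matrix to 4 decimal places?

A = D + L + U where D = diag(9.7, 10.8, 9.5, 7.6, -6.6).
Gauss-Seidel: T = -(D+L)⁻¹U, row 0 first, T[0,3] = -(2.3)/(9.7) = -0.2371; later rows by forward substitution.
  T[0,:] = [+0.0000 +0.2371 -0.3196 -0.2371 -0.3918]
  T[1,:] = [+0.0000 +0.0790 +0.1712 +0.1247 -0.3158]
  T[2,:] = [+0.0000 +0.0250 -0.0512 -0.4589 +0.3599]
  T[3,:] = [+0.0000 -0.0273 -0.0581 -0.2141 +0.4908]
  T[4,:] = [+0.0000 -0.0958 +0.2134 +0.1345 +0.0454]
eigenvalue magnitudes: 0.6249, 0.1940, 0.1647, 0.1647, 0.0000.
spectral radius ρ = 0.6249; 0.6249 < 1, so it converges for any x₀.

yes, ρ = 0.6249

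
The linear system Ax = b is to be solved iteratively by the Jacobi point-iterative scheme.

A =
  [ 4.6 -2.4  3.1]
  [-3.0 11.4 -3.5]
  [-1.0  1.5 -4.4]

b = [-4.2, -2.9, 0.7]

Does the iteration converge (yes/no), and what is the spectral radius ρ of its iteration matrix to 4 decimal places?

yes, ρ = 0.7269

Diagonal D = diag(4.6, 11.4, -4.4); L, U strict lower/upper.
Jacobi T = -D⁻¹(L+U): T[1,2] = -(-3.5)/(11.4) = +0.3070; T[1,1] = 0.
  T[0,:] = [+0.0000 +0.5217 -0.6739]
  T[1,:] = [+0.2632 +0.0000 +0.3070]
  T[2,:] = [-0.2273 +0.3409 +0.0000]
|eigenvalues of T|: 0.7269, 0.3650, 0.3650.
ρ(T) = max|λ| = 0.7269; 0.7269 < 1: convergent.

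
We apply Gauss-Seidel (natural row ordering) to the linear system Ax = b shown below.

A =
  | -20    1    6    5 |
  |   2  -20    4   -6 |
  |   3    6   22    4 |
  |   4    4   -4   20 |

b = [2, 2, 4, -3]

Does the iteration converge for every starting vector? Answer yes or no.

Write A = D+L+U with D = diag(-20, -20, 22, 20).
GS T = -(D+L)⁻¹U: row 0 first, T[0,1] = -(1)/(-20) = +0.0500; later rows by forward substitution.
  T[0,:] = [+0.0000, +0.0500, +0.3000, +0.2500]
  T[1,:] = [+0.0000, +0.0050, +0.2300, -0.2750]
  T[2,:] = [+0.0000, -0.0082, -0.1036, -0.1409]
  T[3,:] = [+0.0000, -0.0126, -0.1267, -0.0232]
eigenvalue magnitudes: 0.2008, 0.0976, 0.0186, 0.0000.
spectral radius ρ = 0.2008; 0.2008 < 1: convergent.

yes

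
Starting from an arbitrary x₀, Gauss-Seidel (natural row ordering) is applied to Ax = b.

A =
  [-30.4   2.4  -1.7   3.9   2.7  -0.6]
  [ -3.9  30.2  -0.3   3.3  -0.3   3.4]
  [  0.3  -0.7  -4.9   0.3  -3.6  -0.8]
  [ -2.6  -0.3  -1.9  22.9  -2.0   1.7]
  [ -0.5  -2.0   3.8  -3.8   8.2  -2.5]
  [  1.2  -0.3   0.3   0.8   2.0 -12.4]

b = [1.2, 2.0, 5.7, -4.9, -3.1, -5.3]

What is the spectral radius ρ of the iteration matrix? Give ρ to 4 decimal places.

0.4215

Split A = D + L + U, D = diag(-30.4, 30.2, -4.9, 22.9, 8.2, -12.4).
GS T = -(D+L)⁻¹U: row 0 first, T[0,3] = -(3.9)/(-30.4) = +0.1283; later rows by forward substitution.
  T[0,:] = [+0.0000  +0.0789  -0.0559  +0.1283  +0.0888  -0.0197]
  T[1,:] = [+0.0000  +0.0102  +0.0027  -0.0927  +0.0214  -0.1151]
  T[2,:] = [+0.0000  +0.0034  -0.0038  +0.0823  -0.7323  -0.1480]
  T[3,:] = [+0.0000  +0.0094  -0.0066  +0.0202  +0.0369  -0.0903]
  T[4,:] = [+0.0000  +0.0101  -0.0041  -0.0436  +0.3671  +0.3024]
  T[5,:] = [+0.0000  +0.0097  -0.0067  +0.0109  +0.0520  +0.0402]
|eigenvalues of T|: 0.4215, 0.0765, 0.0765, 0.0203, 0.0025, 0.0000.
ρ = 0.4215; 0.4215 < 1 ⇒ converges.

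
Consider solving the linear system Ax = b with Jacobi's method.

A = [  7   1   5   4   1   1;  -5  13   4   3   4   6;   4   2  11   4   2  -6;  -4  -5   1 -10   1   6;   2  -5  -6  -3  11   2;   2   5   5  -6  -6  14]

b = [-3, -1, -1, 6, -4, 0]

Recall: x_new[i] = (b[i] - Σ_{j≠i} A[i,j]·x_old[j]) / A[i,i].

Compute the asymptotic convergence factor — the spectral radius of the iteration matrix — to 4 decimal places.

1.1311

Let D = diag(7, 13, 11, -10, 11, 14); L, U the strict triangles.
T_J = -D⁻¹(L+U): T[0,5] = -(1)/(7) = -0.1429; T[0,0] = 0.
  T[0,:] = [+0.0000, -0.1429, -0.7143, -0.5714, -0.1429, -0.1429]
  T[1,:] = [+0.3846, +0.0000, -0.3077, -0.2308, -0.3077, -0.4615]
  T[2,:] = [-0.3636, -0.1818, +0.0000, -0.3636, -0.1818, +0.5455]
  T[3,:] = [-0.4000, -0.5000, +0.1000, +0.0000, +0.1000, +0.6000]
  T[4,:] = [-0.1818, +0.4545, +0.5455, +0.2727, +0.0000, -0.1818]
  T[5,:] = [-0.1429, -0.3571, -0.3571, +0.4286, +0.4286, +0.0000]
|λ(T)| sorted: 1.1311, 0.5069, 0.5069, 0.4531, 0.2199, 0.2199.
ρ(T) = max|λ| = 1.1311; 1.1311 > 1: divergent.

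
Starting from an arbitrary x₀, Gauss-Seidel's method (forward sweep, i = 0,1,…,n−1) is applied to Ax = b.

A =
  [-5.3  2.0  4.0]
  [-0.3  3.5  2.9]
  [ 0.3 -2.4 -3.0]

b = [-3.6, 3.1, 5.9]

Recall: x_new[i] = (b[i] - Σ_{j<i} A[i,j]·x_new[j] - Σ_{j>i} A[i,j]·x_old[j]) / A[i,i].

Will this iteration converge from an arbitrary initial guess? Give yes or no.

yes

Write A = D+L+U with D = diag(-5.3, 3.5, -3).
T_GS = -(D+L)⁻¹U: row 0 first, T[0,1] = -(2)/(-5.3) = +0.3774; later rows by forward substitution.
  T[0,:] = [+0.0000, +0.3774, +0.7547]
  T[1,:] = [+0.0000, +0.0323, -0.7639]
  T[2,:] = [+0.0000, +0.0119, +0.6866]
|λ(T)| sorted: 0.6724, 0.0465, 0.0000.
ρ = 0.6724; 0.6724 < 1: convergent.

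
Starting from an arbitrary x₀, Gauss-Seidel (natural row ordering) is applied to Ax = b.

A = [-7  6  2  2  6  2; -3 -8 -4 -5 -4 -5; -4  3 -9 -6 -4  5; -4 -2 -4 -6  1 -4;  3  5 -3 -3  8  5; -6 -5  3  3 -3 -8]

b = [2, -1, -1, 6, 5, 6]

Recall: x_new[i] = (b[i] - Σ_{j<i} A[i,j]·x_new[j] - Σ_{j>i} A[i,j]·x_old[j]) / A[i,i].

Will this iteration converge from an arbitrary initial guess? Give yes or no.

no

A = D + L + U where D = diag(-7, -8, -9, -6, 8, -8).
GS T = -(D+L)⁻¹U: row 0 first, T[0,4] = -(6)/(-7) = +0.8571; later rows by forward substitution.
  T[0,:] = [+0.0000  +0.8571  +0.2857  +0.2857  +0.8571  +0.2857]
  T[1,:] = [+0.0000  -0.3214  -0.6071  -0.7321  -0.8214  -0.7321]
  T[2,:] = [+0.0000  -0.4881  -0.3294  -1.0377  -1.0992  +0.1845]
  T[3,:] = [+0.0000  -0.1389  +0.2315  +0.7454  +0.6019  -0.7361]
  T[4,:] = [+0.0000  -0.3557  +0.2356  +0.2408  +0.0055  -0.4814]
  T[5,:] = [+0.0000  -0.5437  +0.0401  +0.0434  -0.3180  +0.2170]
moduli |λ_i(T)| = 1.3183, 0.6641, 0.6036, 0.6036, 0.0700, 0.0000.
spectral radius ρ = 1.3183; 1.3183 > 1, so it fails to converge.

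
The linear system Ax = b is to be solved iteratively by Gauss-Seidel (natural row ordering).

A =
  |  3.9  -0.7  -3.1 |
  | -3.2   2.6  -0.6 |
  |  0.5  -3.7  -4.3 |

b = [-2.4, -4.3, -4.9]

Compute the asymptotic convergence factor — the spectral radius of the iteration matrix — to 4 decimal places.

0.7336

Split A = D + L + U, D = diag(3.9, 2.6, -4.3).
T_GS = -(D+L)⁻¹U: row 0 first, T[0,1] = -(-0.7)/(3.9) = +0.1795; later rows by forward substitution.
  T[0,:] = [+0.0000 +0.1795 +0.7949]
  T[1,:] = [+0.0000 +0.2209 +1.2091]
  T[2,:] = [+0.0000 -0.1692 -0.9479]
|eigenvalues of T|: 0.7336, 0.0066, 0.0000.
ρ = 0.7336; 0.7336 < 1: convergent.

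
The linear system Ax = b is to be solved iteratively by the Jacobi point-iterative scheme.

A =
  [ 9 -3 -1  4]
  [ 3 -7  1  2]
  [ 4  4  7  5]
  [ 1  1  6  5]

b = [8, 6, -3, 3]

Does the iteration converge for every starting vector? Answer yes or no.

A = D + L + U where D = diag(9, -7, 7, 5).
Jacobi: T = -D⁻¹(L+U), T[0,3] = -(4)/(9) = -0.4444; T[0,0] = 0.
  T[0,:] = [+0.0000  +0.3333  +0.1111  -0.4444]
  T[1,:] = [+0.4286  +0.0000  +0.1429  +0.2857]
  T[2,:] = [-0.5714  -0.5714  +0.0000  -0.7143]
  T[3,:] = [-0.2000  -0.2000  -1.2000  +0.0000]
|eigenvalues of T|: 0.8871, 0.6785, 0.6785, 0.4264.
ρ(T) = max|λ| = 0.8871; 0.8871 < 1: convergent.

yes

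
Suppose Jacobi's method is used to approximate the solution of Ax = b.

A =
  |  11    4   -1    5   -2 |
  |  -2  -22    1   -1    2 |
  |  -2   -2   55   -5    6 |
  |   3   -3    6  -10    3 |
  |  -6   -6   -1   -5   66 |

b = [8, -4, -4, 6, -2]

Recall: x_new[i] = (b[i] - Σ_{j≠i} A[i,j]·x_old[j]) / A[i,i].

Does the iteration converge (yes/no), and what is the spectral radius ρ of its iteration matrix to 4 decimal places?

yes, ρ = 0.3858

Diagonal D = diag(11, -22, 55, -10, 66); L, U strict lower/upper.
Jacobi T = -D⁻¹(L+U): T[3,0] = -(3)/(-10) = +0.3000; T[3,3] = 0.
  T[0,:] = [+0.0000 -0.3636 +0.0909 -0.4545 +0.1818]
  T[1,:] = [-0.0909 +0.0000 +0.0455 -0.0455 +0.0909]
  T[2,:] = [+0.0364 +0.0364 +0.0000 +0.0909 -0.1091]
  T[3,:] = [+0.3000 -0.3000 +0.6000 +0.0000 +0.3000]
  T[4,:] = [+0.0909 +0.0909 +0.0152 +0.0758 +0.0000]
moduli |λ_i(T)| = 0.3858, 0.3161, 0.3161, 0.0619, 0.0619.
spectral radius ρ = 0.3858; 0.3858 < 1: convergent.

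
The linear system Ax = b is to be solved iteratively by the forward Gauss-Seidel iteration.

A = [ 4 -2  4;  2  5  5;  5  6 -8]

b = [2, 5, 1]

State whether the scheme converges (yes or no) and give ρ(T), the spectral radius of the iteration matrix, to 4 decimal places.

Diagonal D = diag(4, 5, -8); L, U strict lower/upper.
GS T = -(D+L)⁻¹U: row 0 first, T[0,2] = -(4)/(4) = -1.0000; later rows by forward substitution.
  T[0,:] = [+0.0000 +0.5000 -1.0000]
  T[1,:] = [+0.0000 -0.2000 -0.6000]
  T[2,:] = [+0.0000 +0.1625 -1.0750]
|roots of det(T-λI)|: 0.9439, 0.3311, 0.0000.
ρ(T) = max|λ| = 0.9439; 0.9439 < 1 ⇒ converges.

yes, ρ = 0.9439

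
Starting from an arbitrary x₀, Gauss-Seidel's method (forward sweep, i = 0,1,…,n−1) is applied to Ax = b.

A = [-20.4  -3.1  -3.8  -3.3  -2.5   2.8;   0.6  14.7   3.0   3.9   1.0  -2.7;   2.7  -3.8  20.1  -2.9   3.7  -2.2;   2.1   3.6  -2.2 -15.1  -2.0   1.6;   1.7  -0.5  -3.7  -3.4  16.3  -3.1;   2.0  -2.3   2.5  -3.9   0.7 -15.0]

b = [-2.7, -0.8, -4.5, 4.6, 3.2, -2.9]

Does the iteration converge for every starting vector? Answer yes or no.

Diagonal D = diag(-20.4, 14.7, 20.1, -15.1, 16.3, -15); L, U strict lower/upper.
Gauss-Seidel: T = -(D+L)⁻¹U, row 0 first, T[0,5] = -(2.8)/(-20.4) = +0.1373; later rows by forward substitution.
  T[0,:] = [+0.0000, -0.1520, -0.1863, -0.1618, -0.1225, +0.1373]
  T[1,:] = [+0.0000, +0.0062, -0.1965, -0.2587, -0.0630, +0.1781]
  T[2,:] = [+0.0000, +0.0216, -0.0121, +0.1171, -0.1795, +0.1247]
  T[3,:] = [+0.0000, -0.0228, -0.0710, -0.1012, -0.1384, +0.1493]
  T[4,:] = [+0.0000, +0.0162, -0.0042, +0.0144, -0.0588, +0.2408]
  T[5,:] = [+0.0000, -0.0109, +0.0215, +0.0646, -0.0034, -0.0158]
|roots of det(T-λI)|: 0.1685, 0.1104, 0.1104, 0.0855, 0.0855, 0.0000.
spectral radius ρ = 0.1685; 0.1685 < 1 ⇒ converges.

yes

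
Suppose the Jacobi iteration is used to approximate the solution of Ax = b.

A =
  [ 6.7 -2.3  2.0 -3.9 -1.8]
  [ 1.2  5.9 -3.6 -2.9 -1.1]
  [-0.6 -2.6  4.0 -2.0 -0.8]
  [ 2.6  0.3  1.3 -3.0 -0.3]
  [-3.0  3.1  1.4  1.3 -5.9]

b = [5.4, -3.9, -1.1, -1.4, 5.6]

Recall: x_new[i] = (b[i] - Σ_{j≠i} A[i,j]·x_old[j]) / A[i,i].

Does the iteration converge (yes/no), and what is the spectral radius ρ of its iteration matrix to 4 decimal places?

Diagonal D = diag(6.7, 5.9, 4, -3, -5.9); L, U strict lower/upper.
Jacobi: T = -D⁻¹(L+U), T[3,0] = -(2.6)/(-3) = +0.8667; T[3,3] = 0.
  T[0,:] = [+0.0000 +0.3433 -0.2985 +0.5821 +0.2687]
  T[1,:] = [-0.2034 +0.0000 +0.6102 +0.4915 +0.1864]
  T[2,:] = [+0.1500 +0.6500 +0.0000 +0.5000 +0.2000]
  T[3,:] = [+0.8667 +0.1000 +0.4333 +0.0000 -0.1000]
  T[4,:] = [-0.5085 +0.5254 +0.2373 +0.2203 +0.0000]
|λ(T)| sorted: 1.1497, 0.6650, 0.6650, 0.2609, 0.1679.
spectral radius ρ = 1.1497; 1.1497 > 1: divergent.

no, ρ = 1.1497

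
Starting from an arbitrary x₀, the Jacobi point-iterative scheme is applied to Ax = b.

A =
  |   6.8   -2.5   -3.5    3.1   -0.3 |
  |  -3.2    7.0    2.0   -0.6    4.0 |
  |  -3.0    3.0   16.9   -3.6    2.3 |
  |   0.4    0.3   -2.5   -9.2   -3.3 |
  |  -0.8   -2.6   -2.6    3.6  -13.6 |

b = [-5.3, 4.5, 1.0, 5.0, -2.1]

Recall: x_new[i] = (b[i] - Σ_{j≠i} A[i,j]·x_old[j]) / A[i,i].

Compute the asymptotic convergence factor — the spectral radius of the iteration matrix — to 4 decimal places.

Diagonal D = diag(6.8, 7, 16.9, -9.2, -13.6); L, U strict lower/upper.
T_J = -D⁻¹(L+U): T[4,0] = -(-0.8)/(-13.6) = -0.0588; T[4,4] = 0.
  T[0,:] = [+0.0000  +0.3676  +0.5147  -0.4559  +0.0441]
  T[1,:] = [+0.4571  +0.0000  -0.2857  +0.0857  -0.5714]
  T[2,:] = [+0.1775  -0.1775  +0.0000  +0.2130  -0.1361]
  T[3,:] = [+0.0435  +0.0326  -0.2717  +0.0000  -0.3587]
  T[4,:] = [-0.0588  -0.1912  -0.1912  +0.2647  +0.0000]
moduli |λ_i(T)| = 0.5870, 0.4426, 0.1738, 0.1133, 0.1133.
ρ(T) = max|λ| = 0.5870; 0.5870 < 1, so it converges for any x₀.

0.5870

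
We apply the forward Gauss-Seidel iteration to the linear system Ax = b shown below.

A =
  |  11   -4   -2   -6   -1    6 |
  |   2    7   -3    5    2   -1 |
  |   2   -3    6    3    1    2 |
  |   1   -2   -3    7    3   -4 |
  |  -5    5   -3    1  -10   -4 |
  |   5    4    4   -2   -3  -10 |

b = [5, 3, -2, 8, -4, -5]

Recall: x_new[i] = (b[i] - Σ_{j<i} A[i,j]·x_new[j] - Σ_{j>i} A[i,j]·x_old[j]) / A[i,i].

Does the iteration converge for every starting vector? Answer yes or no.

Let D = diag(11, 7, 6, 7, -10, -10); L, U the strict triangles.
T_GS = -(D+L)⁻¹U: row 0 first, T[0,5] = -(6)/(11) = -0.5455; later rows by forward substitution.
  T[0,:] = [+0.0000 +0.3636 +0.1818 +0.5455 +0.0909 -0.5455]
  T[1,:] = [+0.0000 -0.1039 +0.3766 -0.8701 -0.3117 +0.2987]
  T[2,:] = [+0.0000 -0.1732 +0.1277 -1.1169 -0.3528 -0.0022]
  T[3,:] = [+0.0000 -0.1558 +0.1364 -0.8052 -0.6818 +0.7338]
  T[4,:] = [+0.0000 -0.1974 +0.0727 -0.4532 -0.1636 +0.0961]
  T[5,:] = [+0.0000 +0.1614 +0.2435 -0.2251 -0.0349 -0.3297]
moduli |λ_i(T)| = 1.1915, 0.4225, 0.4225, 0.1772, 0.1772, 0.0000.
ρ(T) = max|λ| = 1.1915; 1.1915 > 1, so it fails to converge.

no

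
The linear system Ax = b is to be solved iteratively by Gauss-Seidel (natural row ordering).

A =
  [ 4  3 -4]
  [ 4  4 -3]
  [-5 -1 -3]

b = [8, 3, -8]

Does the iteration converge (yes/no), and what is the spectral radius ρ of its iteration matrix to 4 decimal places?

no, ρ = 1.4708

A = D + L + U where D = diag(4, 4, -3).
Gauss-Seidel: T = -(D+L)⁻¹U, row 0 first, T[0,1] = -(3)/(4) = -0.7500; later rows by forward substitution.
  T[0,:] = [+0.0000  -0.7500  +1.0000]
  T[1,:] = [+0.0000  +0.7500  -0.2500]
  T[2,:] = [+0.0000  +1.0000  -1.5833]
|eigenvalues of T|: 1.4708, 0.6374, 0.0000.
spectral radius ρ = 1.4708; 1.4708 > 1 ⇒ diverges.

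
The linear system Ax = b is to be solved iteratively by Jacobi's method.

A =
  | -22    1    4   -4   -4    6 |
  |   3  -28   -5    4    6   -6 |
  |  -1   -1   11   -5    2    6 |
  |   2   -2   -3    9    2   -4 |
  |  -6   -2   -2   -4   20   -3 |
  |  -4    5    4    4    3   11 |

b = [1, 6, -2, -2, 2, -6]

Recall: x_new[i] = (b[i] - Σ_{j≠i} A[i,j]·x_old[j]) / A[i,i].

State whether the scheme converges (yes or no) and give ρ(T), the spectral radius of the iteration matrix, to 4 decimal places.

yes, ρ = 0.8427

A = D + L + U where D = diag(-22, -28, 11, 9, 20, 11).
Jacobi T = -D⁻¹(L+U): T[0,1] = -(1)/(-22) = +0.0455; T[0,0] = 0.
  T[0,:] = [+0.0000 +0.0455 +0.1818 -0.1818 -0.1818 +0.2727]
  T[1,:] = [+0.1071 +0.0000 -0.1786 +0.1429 +0.2143 -0.2143]
  T[2,:] = [+0.0909 +0.0909 +0.0000 +0.4545 -0.1818 -0.5455]
  T[3,:] = [-0.2222 +0.2222 +0.3333 +0.0000 -0.2222 +0.4444]
  T[4,:] = [+0.3000 +0.1000 +0.1000 +0.2000 +0.0000 +0.1500]
  T[5,:] = [+0.3636 -0.4545 -0.3636 -0.3636 -0.2727 +0.0000]
moduli |λ_i(T)| = 0.8427, 0.4205, 0.3905, 0.3905, 0.1876, 0.0614.
ρ = 0.8427; 0.8427 < 1 ⇒ converges.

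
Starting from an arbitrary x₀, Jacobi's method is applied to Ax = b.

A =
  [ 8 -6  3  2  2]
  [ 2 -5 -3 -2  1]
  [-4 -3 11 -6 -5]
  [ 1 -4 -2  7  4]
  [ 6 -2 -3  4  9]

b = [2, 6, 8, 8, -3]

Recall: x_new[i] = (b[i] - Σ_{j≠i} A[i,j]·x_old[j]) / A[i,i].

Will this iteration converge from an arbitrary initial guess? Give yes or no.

no

A = D + L + U where D = diag(8, -5, 11, 7, 9).
Jacobi: T = -D⁻¹(L+U), T[3,1] = -(-4)/(7) = +0.5714; T[3,3] = 0.
  T[0,:] = [+0.0000 +0.7500 -0.3750 -0.2500 -0.2500]
  T[1,:] = [+0.4000 +0.0000 -0.6000 -0.4000 +0.2000]
  T[2,:] = [+0.3636 +0.2727 +0.0000 +0.5455 +0.4545]
  T[3,:] = [-0.1429 +0.5714 +0.2857 +0.0000 -0.5714]
  T[4,:] = [-0.6667 +0.2222 +0.3333 -0.4444 +0.0000]
|eigenvalues of T|: 1.1435, 0.7945, 0.7945, 0.5016, 0.2521.
ρ(T) = max|λ| = 1.1435; 1.1435 > 1: divergent.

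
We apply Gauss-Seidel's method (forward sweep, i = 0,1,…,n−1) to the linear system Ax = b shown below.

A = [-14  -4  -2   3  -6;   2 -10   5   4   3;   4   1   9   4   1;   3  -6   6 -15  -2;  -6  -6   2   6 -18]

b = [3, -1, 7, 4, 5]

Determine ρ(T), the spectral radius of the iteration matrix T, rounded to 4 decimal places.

0.8327

Split A = D + L + U, D = diag(-14, -10, 9, -15, -18).
T_GS = -(D+L)⁻¹U: row 0 first, T[0,2] = -(-2)/(-14) = -0.1429; later rows by forward substitution.
  T[0,:] = [+0.0000, -0.2857, -0.1429, +0.2143, -0.4286]
  T[1,:] = [+0.0000, -0.0571, +0.4714, +0.4429, +0.2143]
  T[2,:] = [+0.0000, +0.1333, +0.0111, -0.5889, +0.0556]
  T[3,:] = [+0.0000, +0.0190, -0.2127, -0.3698, -0.2825]
  T[4,:] = [+0.0000, +0.1354, -0.1792, -0.4078, -0.0166]
|eigenvalues of T|: 0.8327, 0.3546, 0.0978, 0.0978, 0.0000.
spectral radius ρ = 0.8327; 0.8327 < 1: convergent.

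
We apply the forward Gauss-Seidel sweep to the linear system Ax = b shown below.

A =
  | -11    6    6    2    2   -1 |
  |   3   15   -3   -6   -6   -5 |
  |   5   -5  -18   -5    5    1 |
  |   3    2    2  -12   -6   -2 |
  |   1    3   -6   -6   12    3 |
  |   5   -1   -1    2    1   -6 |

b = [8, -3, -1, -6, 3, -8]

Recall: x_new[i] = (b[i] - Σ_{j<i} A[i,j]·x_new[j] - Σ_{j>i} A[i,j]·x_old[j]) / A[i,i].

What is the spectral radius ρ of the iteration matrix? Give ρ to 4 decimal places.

Write A = D+L+U with D = diag(-11, 15, -18, -12, 12, -6).
Gauss-Seidel: T = -(D+L)⁻¹U, row 0 first, T[0,5] = -(-1)/(-11) = -0.0909; later rows by forward substitution.
  T[0,:] = [+0.0000 +0.5455 +0.5455 +0.1818 +0.1818 -0.0909]
  T[1,:] = [+0.0000 -0.1091 +0.0909 +0.3636 +0.3636 +0.3515]
  T[2,:] = [+0.0000 +0.1818 +0.1263 -0.3283 +0.2273 -0.0673]
  T[3,:] = [+0.0000 +0.1485 +0.1726 +0.0513 -0.3561 -0.1420]
  T[4,:] = [+0.0000 +0.1470 +0.0812 -0.2445 -0.1705 -0.4350]
  T[5,:] = [+0.0000 +0.5164 +0.4894 +0.1220 -0.0941 -0.2430]
|roots of det(T-λI)|: 0.8581, 0.4129, 0.4129, 0.1469, 0.1469, 0.0000.
ρ = 0.8581; 0.8581 < 1, so it converges for any x₀.

0.8581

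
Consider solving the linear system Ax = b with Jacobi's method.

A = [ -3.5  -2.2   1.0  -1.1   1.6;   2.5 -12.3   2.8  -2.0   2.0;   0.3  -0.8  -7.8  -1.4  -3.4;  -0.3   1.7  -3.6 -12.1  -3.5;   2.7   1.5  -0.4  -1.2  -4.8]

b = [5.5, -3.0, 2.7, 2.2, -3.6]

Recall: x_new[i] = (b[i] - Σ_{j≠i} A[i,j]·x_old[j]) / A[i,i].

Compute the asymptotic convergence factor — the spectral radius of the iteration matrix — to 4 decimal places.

Let D = diag(-3.5, -12.3, -7.8, -12.1, -4.8); L, U the strict triangles.
Jacobi: T = -D⁻¹(L+U), T[4,2] = -(-0.4)/(-4.8) = -0.0833; T[4,4] = 0.
  T[0,:] = [+0.0000, -0.6286, +0.2857, -0.3143, +0.4571]
  T[1,:] = [+0.2033, +0.0000, +0.2276, -0.1626, +0.1626]
  T[2,:] = [+0.0385, -0.1026, +0.0000, -0.1795, -0.4359]
  T[3,:] = [-0.0248, +0.1405, -0.2975, +0.0000, -0.2893]
  T[4,:] = [+0.5625, +0.3125, -0.0833, -0.2500, +0.0000]
|eigenvalues of T|: 0.7093, 0.3749, 0.3749, 0.2647, 0.1231.
ρ = 0.7093; 0.7093 < 1, so it converges for any x₀.

0.7093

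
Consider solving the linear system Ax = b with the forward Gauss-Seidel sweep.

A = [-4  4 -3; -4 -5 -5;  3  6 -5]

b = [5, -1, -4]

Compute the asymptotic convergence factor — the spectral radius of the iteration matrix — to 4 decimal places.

Diagonal D = diag(-4, -5, -5); L, U strict lower/upper.
GS T = -(D+L)⁻¹U: row 0 first, T[0,2] = -(-3)/(-4) = -0.7500; later rows by forward substitution.
  T[0,:] = [+0.0000 +1.0000 -0.7500]
  T[1,:] = [+0.0000 -0.8000 -0.4000]
  T[2,:] = [+0.0000 -0.3600 -0.9300]
moduli |λ_i(T)| = 1.2500, 0.4800, 0.0000.
spectral radius ρ = 1.2500; 1.2500 > 1 ⇒ diverges.

1.2500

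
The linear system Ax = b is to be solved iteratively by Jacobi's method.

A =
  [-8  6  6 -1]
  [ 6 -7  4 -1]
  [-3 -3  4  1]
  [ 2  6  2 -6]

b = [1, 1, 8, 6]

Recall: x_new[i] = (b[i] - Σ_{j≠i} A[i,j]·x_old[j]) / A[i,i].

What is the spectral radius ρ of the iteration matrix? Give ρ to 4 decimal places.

1.2500

Let D = diag(-8, -7, 4, -6); L, U the strict triangles.
Jacobi: T = -D⁻¹(L+U), T[2,0] = -(-3)/(4) = +0.7500; T[2,2] = 0.
  T[0,:] = [+0.0000 +0.7500 +0.7500 -0.1250]
  T[1,:] = [+0.8571 +0.0000 +0.5714 -0.1429]
  T[2,:] = [+0.7500 +0.7500 +0.0000 -0.2500]
  T[3,:] = [+0.3333 +1.0000 +0.3333 +0.0000]
|eigenvalues of T|: 1.2500, 0.7559, 0.7559, 0.2500.
ρ = 1.2500; 1.2500 > 1: divergent.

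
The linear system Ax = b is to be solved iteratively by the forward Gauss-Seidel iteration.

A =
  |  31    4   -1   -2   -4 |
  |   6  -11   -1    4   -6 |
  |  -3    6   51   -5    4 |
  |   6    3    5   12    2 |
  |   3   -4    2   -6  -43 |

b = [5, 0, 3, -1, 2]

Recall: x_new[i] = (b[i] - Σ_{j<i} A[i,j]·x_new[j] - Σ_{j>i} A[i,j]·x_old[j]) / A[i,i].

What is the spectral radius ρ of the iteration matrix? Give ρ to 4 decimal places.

0.3023

Diagonal D = diag(31, -11, 51, 12, -43); L, U strict lower/upper.
Gauss-Seidel: T = -(D+L)⁻¹U, row 0 first, T[0,4] = -(-4)/(31) = +0.1290; later rows by forward substitution.
  T[0,:] = [+0.0000 -0.1290 +0.0323 +0.0645 +0.1290]
  T[1,:] = [+0.0000 -0.0704 -0.0733 +0.3988 -0.4751]
  T[2,:] = [+0.0000 +0.0007 +0.0105 +0.0549 -0.0150]
  T[3,:] = [+0.0000 +0.0818 -0.0022 -0.1548 -0.1062]
  T[4,:] = [+0.0000 -0.0138 +0.0099 -0.0084 +0.0673]
|eigenvalues of T|: 0.3023, 0.1452, 0.0230, 0.0133, 0.0000.
spectral radius ρ = 0.3023; 0.3023 < 1 ⇒ converges.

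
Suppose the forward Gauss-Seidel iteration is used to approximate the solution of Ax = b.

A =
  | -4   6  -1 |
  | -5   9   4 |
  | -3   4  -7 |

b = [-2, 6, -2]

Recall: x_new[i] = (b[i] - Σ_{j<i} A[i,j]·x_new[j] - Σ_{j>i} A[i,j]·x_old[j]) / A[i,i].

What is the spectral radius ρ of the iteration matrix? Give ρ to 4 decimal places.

0.9183

Diagonal D = diag(-4, 9, -7); L, U strict lower/upper.
T_GS = -(D+L)⁻¹U: row 0 first, T[0,1] = -(6)/(-4) = +1.5000; later rows by forward substitution.
  T[0,:] = [+0.0000  +1.5000  -0.2500]
  T[1,:] = [+0.0000  +0.8333  -0.5833]
  T[2,:] = [+0.0000  -0.1667  -0.2262]
|λ(T)| sorted: 0.9183, 0.3111, 0.0000.
ρ = 0.9183; 0.9183 < 1: convergent.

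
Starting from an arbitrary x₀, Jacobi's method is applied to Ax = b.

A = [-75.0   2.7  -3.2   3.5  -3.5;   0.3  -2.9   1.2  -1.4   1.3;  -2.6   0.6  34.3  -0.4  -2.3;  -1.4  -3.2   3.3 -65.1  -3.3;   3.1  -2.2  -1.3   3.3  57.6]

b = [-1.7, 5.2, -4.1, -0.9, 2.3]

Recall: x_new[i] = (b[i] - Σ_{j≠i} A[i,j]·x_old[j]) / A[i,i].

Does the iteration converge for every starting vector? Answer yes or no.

yes

Diagonal D = diag(-75, -2.9, 34.3, -65.1, 57.6); L, U strict lower/upper.
T_J = -D⁻¹(L+U): T[2,1] = -(0.6)/(34.3) = -0.0175; T[2,2] = 0.
  T[0,:] = [+0.0000, +0.0360, -0.0427, +0.0467, -0.0467]
  T[1,:] = [+0.1034, +0.0000, +0.4138, -0.4828, +0.4483]
  T[2,:] = [+0.0758, -0.0175, +0.0000, +0.0117, +0.0671]
  T[3,:] = [-0.0215, -0.0492, +0.0507, +0.0000, -0.0507]
  T[4,:] = [-0.0538, +0.0382, +0.0226, -0.0573, +0.0000]
moduli |λ_i(T)| = 0.2305, 0.1493, 0.1493, 0.0349, 0.0019.
ρ(T) = max|λ| = 0.2305; 0.2305 < 1, so it converges for any x₀.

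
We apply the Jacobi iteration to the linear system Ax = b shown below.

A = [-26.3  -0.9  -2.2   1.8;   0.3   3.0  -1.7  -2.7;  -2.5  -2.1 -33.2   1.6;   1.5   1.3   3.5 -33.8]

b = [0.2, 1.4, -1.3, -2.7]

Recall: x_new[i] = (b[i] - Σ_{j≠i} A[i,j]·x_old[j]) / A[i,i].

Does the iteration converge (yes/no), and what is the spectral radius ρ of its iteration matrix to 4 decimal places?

yes, ρ = 0.2222

Write A = D+L+U with D = diag(-26.3, 3, -33.2, -33.8).
Jacobi: T = -D⁻¹(L+U), T[0,3] = -(1.8)/(-26.3) = +0.0684; T[0,0] = 0.
  T[0,:] = [+0.0000  -0.0342  -0.0837  +0.0684]
  T[1,:] = [-0.1000  +0.0000  +0.5667  +0.9000]
  T[2,:] = [-0.0753  -0.0633  +0.0000  +0.0482]
  T[3,:] = [+0.0444  +0.0385  +0.1036  +0.0000]
eigenvalue magnitudes: 0.2222, 0.1594, 0.1594, 0.0410.
ρ(T) = max|λ| = 0.2222; 0.2222 < 1 ⇒ converges.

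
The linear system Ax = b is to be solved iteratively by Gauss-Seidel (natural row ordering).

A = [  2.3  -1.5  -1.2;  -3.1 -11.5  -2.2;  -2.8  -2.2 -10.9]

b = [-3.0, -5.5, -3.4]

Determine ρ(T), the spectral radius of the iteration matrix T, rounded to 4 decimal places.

0.3377

Write A = D+L+U with D = diag(2.3, -11.5, -10.9).
T_GS = -(D+L)⁻¹U: row 0 first, T[0,1] = -(-1.5)/(2.3) = +0.6522; later rows by forward substitution.
  T[0,:] = [+0.0000, +0.6522, +0.5217]
  T[1,:] = [+0.0000, -0.1758, -0.3319]
  T[2,:] = [+0.0000, -0.1320, -0.0670]
|roots of det(T-λI)|: 0.3377, 0.0949, 0.0000.
spectral radius ρ = 0.3377; 0.3377 < 1 ⇒ converges.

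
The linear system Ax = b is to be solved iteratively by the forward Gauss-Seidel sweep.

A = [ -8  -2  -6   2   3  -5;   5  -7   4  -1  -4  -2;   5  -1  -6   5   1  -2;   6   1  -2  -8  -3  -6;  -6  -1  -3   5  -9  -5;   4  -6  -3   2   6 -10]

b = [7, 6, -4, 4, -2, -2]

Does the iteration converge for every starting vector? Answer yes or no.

Split A = D + L + U, D = diag(-8, -7, -6, -8, -9, -10).
T_GS = -(D+L)⁻¹U: row 0 first, T[0,1] = -(-2)/(-8) = -0.2500; later rows by forward substitution.
  T[0,:] = [+0.0000, -0.2500, -0.7500, +0.2500, +0.3750, -0.6250]
  T[1,:] = [+0.0000, -0.1786, +0.0357, +0.0357, -0.3036, -0.7321]
  T[2,:] = [+0.0000, -0.1786, -0.6310, +1.0357, +0.5298, -0.7321]
  T[3,:] = [+0.0000, -0.1652, -0.4003, -0.0670, -0.2641, -1.1272]
  T[4,:] = [+0.0000, +0.1543, +0.4840, -0.5531, -0.5396, -0.4397]
  T[5,:] = [+0.0000, +0.1202, +0.0782, -0.5774, -0.2034, -0.0804]
moduli |λ_i(T)| = 1.2275, 0.6160, 0.3888, 0.3888, 0.0868, 0.0000.
ρ(T) = max|λ| = 1.2275; 1.2275 > 1, so it fails to converge.

no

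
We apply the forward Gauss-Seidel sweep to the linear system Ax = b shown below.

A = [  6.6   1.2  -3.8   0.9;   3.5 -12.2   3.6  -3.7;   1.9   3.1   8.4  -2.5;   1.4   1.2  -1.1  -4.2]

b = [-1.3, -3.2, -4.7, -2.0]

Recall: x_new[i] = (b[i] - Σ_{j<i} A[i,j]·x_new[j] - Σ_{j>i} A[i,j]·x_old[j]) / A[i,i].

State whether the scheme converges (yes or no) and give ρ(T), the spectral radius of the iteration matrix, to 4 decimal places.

yes, ρ = 0.7921

Write A = D+L+U with D = diag(6.6, -12.2, 8.4, -4.2).
GS T = -(D+L)⁻¹U: row 0 first, T[0,1] = -(1.2)/(6.6) = -0.1818; later rows by forward substitution.
  T[0,:] = [+0.0000, -0.1818, +0.5758, -0.1364]
  T[1,:] = [+0.0000, -0.0522, +0.4603, -0.3424]
  T[2,:] = [+0.0000, +0.0604, -0.3001, +0.4548]
  T[3,:] = [+0.0000, -0.0913, +0.4020, -0.2624]
|λ(T)| sorted: 0.7921, 0.1226, 0.0548, 0.0000.
ρ = 0.7921; 0.7921 < 1: convergent.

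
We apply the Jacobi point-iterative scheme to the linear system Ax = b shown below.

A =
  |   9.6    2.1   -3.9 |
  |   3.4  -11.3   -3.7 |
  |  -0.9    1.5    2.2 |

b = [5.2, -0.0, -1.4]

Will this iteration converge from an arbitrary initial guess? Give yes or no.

Diagonal D = diag(9.6, -11.3, 2.2); L, U strict lower/upper.
Jacobi: T = -D⁻¹(L+U), T[0,1] = -(2.1)/(9.6) = -0.2188; T[0,0] = 0.
  T[0,:] = [+0.0000 -0.2188 +0.4062]
  T[1,:] = [+0.3009 +0.0000 -0.3274]
  T[2,:] = [+0.4091 -0.6818 +0.0000]
|roots of det(T-λI)|: 0.6389, 0.4516, 0.1873.
spectral radius ρ = 0.6389; 0.6389 < 1 ⇒ converges.

yes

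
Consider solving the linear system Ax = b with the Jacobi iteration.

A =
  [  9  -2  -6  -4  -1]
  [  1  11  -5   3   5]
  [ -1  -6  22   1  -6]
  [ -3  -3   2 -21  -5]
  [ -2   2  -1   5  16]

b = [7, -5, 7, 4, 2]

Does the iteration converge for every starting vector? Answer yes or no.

yes

Split A = D + L + U, D = diag(9, 11, 22, -21, 16).
Jacobi T = -D⁻¹(L+U): T[1,4] = -(5)/(11) = -0.4545; T[1,1] = 0.
  T[0,:] = [+0.0000, +0.2222, +0.6667, +0.4444, +0.1111]
  T[1,:] = [-0.0909, +0.0000, +0.4545, -0.2727, -0.4545]
  T[2,:] = [+0.0455, +0.2727, +0.0000, -0.0455, +0.2727]
  T[3,:] = [-0.1429, -0.1429, +0.0952, +0.0000, -0.2381]
  T[4,:] = [+0.1250, -0.1250, +0.0625, -0.3125, +0.0000]
|λ(T)| sorted: 0.6339, 0.4309, 0.2440, 0.2387, 0.2387.
spectral radius ρ = 0.6339; 0.6339 < 1: convergent.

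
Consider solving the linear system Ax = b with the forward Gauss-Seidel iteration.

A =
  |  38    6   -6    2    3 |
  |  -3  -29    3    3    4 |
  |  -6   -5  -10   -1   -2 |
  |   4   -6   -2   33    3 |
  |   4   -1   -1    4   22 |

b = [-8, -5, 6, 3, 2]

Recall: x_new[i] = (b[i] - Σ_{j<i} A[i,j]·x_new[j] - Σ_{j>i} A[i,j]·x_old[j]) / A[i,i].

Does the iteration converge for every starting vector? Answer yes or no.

Write A = D+L+U with D = diag(38, -29, -10, 33, 22).
GS T = -(D+L)⁻¹U: row 0 first, T[0,4] = -(3)/(38) = -0.0789; later rows by forward substitution.
  T[0,:] = [+0.0000, -0.1579, +0.1579, -0.0526, -0.0789]
  T[1,:] = [+0.0000, +0.0163, +0.0871, +0.1089, +0.1461]
  T[2,:] = [+0.0000, +0.0866, -0.1383, -0.1229, -0.2257]
  T[3,:] = [+0.0000, +0.0274, -0.0117, +0.0187, -0.0685]
  T[4,:] = [+0.0000, +0.0284, -0.0289, +0.0055, +0.0232]
eigenvalue magnitudes: 0.2362, 0.0643, 0.0643, 0.0276, 0.0000.
ρ = 0.2362; 0.2362 < 1 ⇒ converges.

yes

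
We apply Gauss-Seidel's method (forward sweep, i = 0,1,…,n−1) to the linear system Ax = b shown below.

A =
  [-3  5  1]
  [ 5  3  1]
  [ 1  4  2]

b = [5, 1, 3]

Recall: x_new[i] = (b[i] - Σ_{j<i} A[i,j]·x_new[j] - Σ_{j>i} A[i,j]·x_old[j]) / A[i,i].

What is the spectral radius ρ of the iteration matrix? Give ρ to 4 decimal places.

Write A = D+L+U with D = diag(-3, 3, 2).
Gauss-Seidel: T = -(D+L)⁻¹U, row 0 first, T[0,2] = -(1)/(-3) = +0.3333; later rows by forward substitution.
  T[0,:] = [+0.0000, +1.6667, +0.3333]
  T[1,:] = [+0.0000, -2.7778, -0.8889]
  T[2,:] = [+0.0000, +4.7222, +1.6111]
|eigenvalues of T|: 1.3695, 0.2028, 0.0000.
spectral radius ρ = 1.3695; 1.3695 > 1: divergent.

1.3695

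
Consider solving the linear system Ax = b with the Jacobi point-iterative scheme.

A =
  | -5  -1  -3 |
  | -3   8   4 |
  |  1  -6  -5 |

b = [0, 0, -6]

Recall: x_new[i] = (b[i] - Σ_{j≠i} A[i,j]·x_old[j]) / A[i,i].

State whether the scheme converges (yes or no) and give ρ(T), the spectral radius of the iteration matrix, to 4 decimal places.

Split A = D + L + U, D = diag(-5, 8, -5).
Jacobi: T = -D⁻¹(L+U), T[2,1] = -(-6)/(-5) = -1.2000; T[2,2] = 0.
  T[0,:] = [+0.0000  -0.2000  -0.6000]
  T[1,:] = [+0.3750  +0.0000  -0.5000]
  T[2,:] = [+0.2000  -1.2000  +0.0000]
moduli |λ_i(T)| = 0.8612, 0.5803, 0.5803.
ρ(T) = max|λ| = 0.8612; 0.8612 < 1 ⇒ converges.

yes, ρ = 0.8612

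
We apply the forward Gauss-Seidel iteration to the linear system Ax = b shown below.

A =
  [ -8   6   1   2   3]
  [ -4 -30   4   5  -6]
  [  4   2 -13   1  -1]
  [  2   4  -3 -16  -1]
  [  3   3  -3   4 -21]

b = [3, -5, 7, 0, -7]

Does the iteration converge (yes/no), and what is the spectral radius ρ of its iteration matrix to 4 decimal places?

yes, ρ = 0.1646

Write A = D+L+U with D = diag(-8, -30, -13, -16, -21).
Gauss-Seidel: T = -(D+L)⁻¹U, row 0 first, T[0,4] = -(3)/(-8) = +0.3750; later rows by forward substitution.
  T[0,:] = [+0.0000  +0.7500  +0.1250  +0.2500  +0.3750]
  T[1,:] = [+0.0000  -0.1000  +0.1167  +0.1333  -0.2500]
  T[2,:] = [+0.0000  +0.2154  +0.0564  +0.1744  +0.0000]
  T[3,:] = [+0.0000  +0.0284  +0.0342  +0.0319  -0.0781]
  T[4,:] = [+0.0000  +0.0675  +0.0330  +0.0359  +0.0030]
|roots of det(T-λI)|: 0.1646, 0.1043, 0.1043, 0.0384, 0.0000.
ρ(T) = max|λ| = 0.1646; 0.1646 < 1, so it converges for any x₀.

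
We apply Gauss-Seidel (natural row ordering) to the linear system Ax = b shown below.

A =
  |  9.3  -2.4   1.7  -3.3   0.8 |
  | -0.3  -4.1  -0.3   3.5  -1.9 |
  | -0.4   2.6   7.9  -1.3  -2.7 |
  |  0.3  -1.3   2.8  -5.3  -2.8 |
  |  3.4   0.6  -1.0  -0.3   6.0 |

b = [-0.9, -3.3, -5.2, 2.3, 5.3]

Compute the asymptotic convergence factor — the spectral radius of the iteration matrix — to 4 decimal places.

0.5326

Write A = D+L+U with D = diag(9.3, -4.1, 7.9, -5.3, 6).
T_GS = -(D+L)⁻¹U: row 0 first, T[0,2] = -(1.7)/(9.3) = -0.1828; later rows by forward substitution.
  T[0,:] = [+0.0000  +0.2581  -0.1828  +0.3548  -0.0860]
  T[1,:] = [+0.0000  -0.0189  -0.0598  +0.8277  -0.4571]
  T[2,:] = [+0.0000  +0.0193  +0.0104  -0.0899  +0.4879]
  T[3,:] = [+0.0000  +0.0294  +0.0098  -0.2304  -0.1633]
  T[4,:] = [+0.0000  -0.1397  +0.1118  -0.3103  +0.1676]
|eigenvalues of T|: 0.5326, 0.3203, 0.3203, 0.0170, 0.0000.
ρ = 0.5326; 0.5326 < 1, so it converges for any x₀.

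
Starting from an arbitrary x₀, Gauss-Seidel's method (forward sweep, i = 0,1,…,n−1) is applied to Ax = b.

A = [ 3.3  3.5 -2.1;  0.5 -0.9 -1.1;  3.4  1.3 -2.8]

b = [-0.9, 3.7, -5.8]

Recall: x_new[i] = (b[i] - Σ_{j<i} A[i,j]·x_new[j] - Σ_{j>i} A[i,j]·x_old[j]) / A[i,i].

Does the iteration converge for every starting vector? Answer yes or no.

Diagonal D = diag(3.3, -0.9, -2.8); L, U strict lower/upper.
T_GS = -(D+L)⁻¹U: row 0 first, T[0,1] = -(3.5)/(3.3) = -1.0606; later rows by forward substitution.
  T[0,:] = [+0.0000 -1.0606 +0.6364]
  T[1,:] = [+0.0000 -0.5892 -0.8687]
  T[2,:] = [+0.0000 -1.5614 +0.3694]
moduli |λ_i(T)| = 1.3693, 1.1495, 0.0000.
spectral radius ρ = 1.3693; 1.3693 > 1 ⇒ diverges.

no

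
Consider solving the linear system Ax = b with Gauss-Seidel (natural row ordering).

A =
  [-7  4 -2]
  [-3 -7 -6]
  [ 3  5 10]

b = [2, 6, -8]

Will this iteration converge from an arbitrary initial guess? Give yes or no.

Diagonal D = diag(-7, -7, 10); L, U strict lower/upper.
Gauss-Seidel: T = -(D+L)⁻¹U, row 0 first, T[0,2] = -(-2)/(-7) = -0.2857; later rows by forward substitution.
  T[0,:] = [+0.0000, +0.5714, -0.2857]
  T[1,:] = [+0.0000, -0.2449, -0.7347]
  T[2,:] = [+0.0000, -0.0490, +0.4531]
|λ(T)| sorted: 0.5013, 0.2931, 0.0000.
ρ = 0.5013; 0.5013 < 1 ⇒ converges.

yes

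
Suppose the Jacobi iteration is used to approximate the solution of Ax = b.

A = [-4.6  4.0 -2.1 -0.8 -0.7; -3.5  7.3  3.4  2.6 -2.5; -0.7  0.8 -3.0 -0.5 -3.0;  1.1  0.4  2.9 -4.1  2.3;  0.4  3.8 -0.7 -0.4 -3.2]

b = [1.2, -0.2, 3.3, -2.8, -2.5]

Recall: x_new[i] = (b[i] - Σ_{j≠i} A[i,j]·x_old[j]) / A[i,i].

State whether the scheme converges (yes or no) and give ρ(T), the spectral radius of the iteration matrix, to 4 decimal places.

no, ρ = 1.2161

Write A = D+L+U with D = diag(-4.6, 7.3, -3, -4.1, -3.2).
Jacobi: T = -D⁻¹(L+U), T[4,1] = -(3.8)/(-3.2) = +1.1875; T[4,4] = 0.
  T[0,:] = [+0.0000, +0.8696, -0.4565, -0.1739, -0.1522]
  T[1,:] = [+0.4795, +0.0000, -0.4658, -0.3562, +0.3425]
  T[2,:] = [-0.2333, +0.2667, +0.0000, -0.1667, -1.0000]
  T[3,:] = [+0.2683, +0.0976, +0.7073, +0.0000, +0.5610]
  T[4,:] = [+0.1250, +1.1875, -0.2188, -0.1250, +0.0000]
|λ(T)| sorted: 1.2161, 1.0130, 0.7269, 0.7269, 0.0596.
ρ = 1.2161; 1.2161 > 1 ⇒ diverges.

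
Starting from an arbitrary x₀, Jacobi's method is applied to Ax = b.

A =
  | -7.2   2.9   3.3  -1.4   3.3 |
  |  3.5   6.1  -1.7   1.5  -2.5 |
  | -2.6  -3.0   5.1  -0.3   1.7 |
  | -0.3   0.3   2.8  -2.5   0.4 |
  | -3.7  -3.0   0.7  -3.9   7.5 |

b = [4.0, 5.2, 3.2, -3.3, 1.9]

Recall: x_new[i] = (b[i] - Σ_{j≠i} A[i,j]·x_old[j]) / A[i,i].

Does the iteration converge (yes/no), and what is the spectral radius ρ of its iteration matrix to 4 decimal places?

no, ρ = 1.2634

A = D + L + U where D = diag(-7.2, 6.1, 5.1, -2.5, 7.5).
Jacobi: T = -D⁻¹(L+U), T[2,0] = -(-2.6)/(5.1) = +0.5098; T[2,2] = 0.
  T[0,:] = [+0.0000, +0.4028, +0.4583, -0.1944, +0.4583]
  T[1,:] = [-0.5738, +0.0000, +0.2787, -0.2459, +0.4098]
  T[2,:] = [+0.5098, +0.5882, +0.0000, +0.0588, -0.3333]
  T[3,:] = [-0.1200, +0.1200, +1.1200, +0.0000, +0.1600]
  T[4,:] = [+0.4933, +0.4000, -0.0933, +0.5200, +0.0000]
moduli |λ_i(T)| = 1.2634, 0.5624, 0.5624, 0.4249, 0.4249.
ρ(T) = max|λ| = 1.2634; 1.2634 > 1, so it fails to converge.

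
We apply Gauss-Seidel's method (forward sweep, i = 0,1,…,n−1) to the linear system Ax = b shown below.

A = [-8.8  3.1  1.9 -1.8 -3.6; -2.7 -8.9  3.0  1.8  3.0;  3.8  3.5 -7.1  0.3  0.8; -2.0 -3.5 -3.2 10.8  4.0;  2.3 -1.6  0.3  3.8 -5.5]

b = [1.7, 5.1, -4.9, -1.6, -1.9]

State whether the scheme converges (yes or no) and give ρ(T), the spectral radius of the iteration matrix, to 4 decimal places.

Write A = D+L+U with D = diag(-8.8, -8.9, -7.1, 10.8, -5.5).
Gauss-Seidel: T = -(D+L)⁻¹U, row 0 first, T[0,1] = -(3.1)/(-8.8) = +0.3523; later rows by forward substitution.
  T[0,:] = [+0.0000, +0.3523, +0.2159, -0.2045, -0.4091]
  T[1,:] = [+0.0000, -0.1069, +0.2716, +0.2643, +0.4612]
  T[2,:] = [+0.0000, +0.1359, +0.2494, +0.0631, +0.1211]
  T[3,:] = [+0.0000, +0.0709, +0.2019, +0.0665, -0.2608]
  T[4,:] = [+0.0000, +0.2348, +0.1644, -0.1131, -0.4788]
eigenvalue magnitudes: 0.7384, 0.4577, 0.0537, 0.0428, 0.0000.
ρ = 0.7384; 0.7384 < 1, so it converges for any x₀.

yes, ρ = 0.7384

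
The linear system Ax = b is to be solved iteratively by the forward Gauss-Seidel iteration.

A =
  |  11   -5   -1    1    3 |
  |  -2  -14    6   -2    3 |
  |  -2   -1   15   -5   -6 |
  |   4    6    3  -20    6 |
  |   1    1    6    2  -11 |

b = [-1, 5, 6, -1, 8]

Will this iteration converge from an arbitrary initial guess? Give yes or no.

Write A = D+L+U with D = diag(11, -14, 15, -20, -11).
Gauss-Seidel: T = -(D+L)⁻¹U, row 0 first, T[0,3] = -(1)/(11) = -0.0909; later rows by forward substitution.
  T[0,:] = [+0.0000, +0.4545, +0.0909, -0.0909, -0.2727]
  T[1,:] = [+0.0000, -0.0649, +0.4156, -0.1299, +0.2532]
  T[2,:] = [+0.0000, +0.0563, +0.0398, +0.3126, +0.3805]
  T[3,:] = [+0.0000, +0.0799, +0.1488, -0.0103, +0.3785]
  T[4,:] = [+0.0000, +0.0806, +0.0948, +0.1485, +0.2746]
moduli |λ_i(T)| = 0.6245, 0.1626, 0.1626, 0.1072, 0.0000.
ρ = 0.6245; 0.6245 < 1: convergent.

yes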